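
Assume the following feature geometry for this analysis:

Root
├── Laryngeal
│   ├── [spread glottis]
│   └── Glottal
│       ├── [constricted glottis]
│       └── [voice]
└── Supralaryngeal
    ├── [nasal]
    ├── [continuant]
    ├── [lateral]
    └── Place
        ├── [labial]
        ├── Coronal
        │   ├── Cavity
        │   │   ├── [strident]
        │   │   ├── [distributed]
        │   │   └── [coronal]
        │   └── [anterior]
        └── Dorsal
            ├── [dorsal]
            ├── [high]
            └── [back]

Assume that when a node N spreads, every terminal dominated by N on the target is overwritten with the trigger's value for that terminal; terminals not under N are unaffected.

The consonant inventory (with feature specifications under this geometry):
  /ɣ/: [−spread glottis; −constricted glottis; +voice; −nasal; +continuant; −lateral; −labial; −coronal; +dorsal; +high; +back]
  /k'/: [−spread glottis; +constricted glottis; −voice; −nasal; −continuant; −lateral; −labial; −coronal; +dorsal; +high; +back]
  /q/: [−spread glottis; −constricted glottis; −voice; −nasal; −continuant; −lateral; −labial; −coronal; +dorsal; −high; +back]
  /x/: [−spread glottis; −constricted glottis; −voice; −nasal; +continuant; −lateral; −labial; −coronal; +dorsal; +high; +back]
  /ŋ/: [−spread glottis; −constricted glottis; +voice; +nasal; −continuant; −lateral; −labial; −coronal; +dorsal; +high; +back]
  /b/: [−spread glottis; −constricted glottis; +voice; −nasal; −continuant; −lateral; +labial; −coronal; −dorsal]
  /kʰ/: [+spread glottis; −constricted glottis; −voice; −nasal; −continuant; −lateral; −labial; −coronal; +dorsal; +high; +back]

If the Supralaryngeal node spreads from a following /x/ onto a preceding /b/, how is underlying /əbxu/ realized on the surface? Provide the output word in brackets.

[əɣxu]

Terminals under Supralaryngeal in this geometry: [nasal], [continuant], [lateral], [labial], [strident], [distributed], [coronal], [anterior], [dorsal], [high], [back].
After delinking /b/'s Supralaryngeal and linking /x/'s, the affected terminals become [−nasal], [+continuant], [−lateral], [−labial], [−coronal], [+dorsal], [+high], [+back]; [spread glottis], [constricted glottis], [voice] (outside Supralaryngeal) are retained from /b/.
Among the inventory, only /ɣ/ has exactly this specification, giving the surface form [əɣxu].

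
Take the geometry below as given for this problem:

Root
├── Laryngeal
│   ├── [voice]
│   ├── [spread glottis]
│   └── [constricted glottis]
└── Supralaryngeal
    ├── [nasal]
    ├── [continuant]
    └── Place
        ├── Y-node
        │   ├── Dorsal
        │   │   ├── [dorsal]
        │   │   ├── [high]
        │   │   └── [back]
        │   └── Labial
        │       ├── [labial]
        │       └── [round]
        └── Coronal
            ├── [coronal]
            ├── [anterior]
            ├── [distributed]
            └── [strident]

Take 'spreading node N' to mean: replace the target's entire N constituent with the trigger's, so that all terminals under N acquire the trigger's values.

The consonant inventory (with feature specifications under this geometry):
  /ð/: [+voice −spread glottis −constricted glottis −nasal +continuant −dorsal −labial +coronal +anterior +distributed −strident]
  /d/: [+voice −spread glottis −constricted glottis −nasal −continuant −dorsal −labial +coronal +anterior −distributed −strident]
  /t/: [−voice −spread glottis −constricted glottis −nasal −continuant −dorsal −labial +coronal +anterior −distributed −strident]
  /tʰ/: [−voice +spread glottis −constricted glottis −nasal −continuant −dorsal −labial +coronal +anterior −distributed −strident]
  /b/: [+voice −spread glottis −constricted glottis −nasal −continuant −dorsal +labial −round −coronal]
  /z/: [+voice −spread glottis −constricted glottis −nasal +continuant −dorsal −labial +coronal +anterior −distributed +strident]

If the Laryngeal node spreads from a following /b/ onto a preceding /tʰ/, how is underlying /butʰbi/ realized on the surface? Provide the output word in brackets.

[budbi]

Laryngeal immediately or transitively dominates [voice], [spread glottis], [constricted glottis].
The target acquires /b/'s values for everything under Laryngeal — [+voice], [−spread glottis], [−constricted glottis] — while keeping its own [nasal], [continuant], [dorsal], ….
This feature bundle is that of [d], so /butʰbi/ surfaces as [budbi].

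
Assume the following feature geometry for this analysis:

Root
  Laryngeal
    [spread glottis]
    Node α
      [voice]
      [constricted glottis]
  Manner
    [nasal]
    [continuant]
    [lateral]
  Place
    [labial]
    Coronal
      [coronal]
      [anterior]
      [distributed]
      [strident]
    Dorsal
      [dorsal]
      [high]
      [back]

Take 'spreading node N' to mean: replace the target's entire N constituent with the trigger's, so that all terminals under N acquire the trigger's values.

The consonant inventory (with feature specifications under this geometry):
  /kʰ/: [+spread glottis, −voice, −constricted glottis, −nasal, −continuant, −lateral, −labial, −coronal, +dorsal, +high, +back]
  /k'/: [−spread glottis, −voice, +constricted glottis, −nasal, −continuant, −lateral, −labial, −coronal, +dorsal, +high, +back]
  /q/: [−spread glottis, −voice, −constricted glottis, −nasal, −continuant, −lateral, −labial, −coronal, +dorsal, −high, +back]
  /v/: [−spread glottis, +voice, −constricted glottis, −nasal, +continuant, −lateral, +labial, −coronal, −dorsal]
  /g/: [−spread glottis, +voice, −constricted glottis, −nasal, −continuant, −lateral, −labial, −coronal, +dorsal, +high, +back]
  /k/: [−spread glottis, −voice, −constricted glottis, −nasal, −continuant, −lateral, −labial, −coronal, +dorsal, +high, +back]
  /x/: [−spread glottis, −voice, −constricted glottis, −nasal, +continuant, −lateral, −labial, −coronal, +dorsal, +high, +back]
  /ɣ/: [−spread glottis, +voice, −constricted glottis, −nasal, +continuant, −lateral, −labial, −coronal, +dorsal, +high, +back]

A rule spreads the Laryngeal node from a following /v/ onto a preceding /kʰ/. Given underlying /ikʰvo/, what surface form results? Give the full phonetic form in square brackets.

Laryngeal immediately or transitively dominates [spread glottis], [voice], [constricted glottis].
After delinking /kʰ/'s Laryngeal and linking /v/'s, the affected terminals become [−spread glottis], [+voice], [−constricted glottis]; [nasal], [continuant], [lateral], … (outside Laryngeal) are retained from /kʰ/.
Among the inventory, only /g/ has exactly this specification, giving the surface form [igvo].

[igvo]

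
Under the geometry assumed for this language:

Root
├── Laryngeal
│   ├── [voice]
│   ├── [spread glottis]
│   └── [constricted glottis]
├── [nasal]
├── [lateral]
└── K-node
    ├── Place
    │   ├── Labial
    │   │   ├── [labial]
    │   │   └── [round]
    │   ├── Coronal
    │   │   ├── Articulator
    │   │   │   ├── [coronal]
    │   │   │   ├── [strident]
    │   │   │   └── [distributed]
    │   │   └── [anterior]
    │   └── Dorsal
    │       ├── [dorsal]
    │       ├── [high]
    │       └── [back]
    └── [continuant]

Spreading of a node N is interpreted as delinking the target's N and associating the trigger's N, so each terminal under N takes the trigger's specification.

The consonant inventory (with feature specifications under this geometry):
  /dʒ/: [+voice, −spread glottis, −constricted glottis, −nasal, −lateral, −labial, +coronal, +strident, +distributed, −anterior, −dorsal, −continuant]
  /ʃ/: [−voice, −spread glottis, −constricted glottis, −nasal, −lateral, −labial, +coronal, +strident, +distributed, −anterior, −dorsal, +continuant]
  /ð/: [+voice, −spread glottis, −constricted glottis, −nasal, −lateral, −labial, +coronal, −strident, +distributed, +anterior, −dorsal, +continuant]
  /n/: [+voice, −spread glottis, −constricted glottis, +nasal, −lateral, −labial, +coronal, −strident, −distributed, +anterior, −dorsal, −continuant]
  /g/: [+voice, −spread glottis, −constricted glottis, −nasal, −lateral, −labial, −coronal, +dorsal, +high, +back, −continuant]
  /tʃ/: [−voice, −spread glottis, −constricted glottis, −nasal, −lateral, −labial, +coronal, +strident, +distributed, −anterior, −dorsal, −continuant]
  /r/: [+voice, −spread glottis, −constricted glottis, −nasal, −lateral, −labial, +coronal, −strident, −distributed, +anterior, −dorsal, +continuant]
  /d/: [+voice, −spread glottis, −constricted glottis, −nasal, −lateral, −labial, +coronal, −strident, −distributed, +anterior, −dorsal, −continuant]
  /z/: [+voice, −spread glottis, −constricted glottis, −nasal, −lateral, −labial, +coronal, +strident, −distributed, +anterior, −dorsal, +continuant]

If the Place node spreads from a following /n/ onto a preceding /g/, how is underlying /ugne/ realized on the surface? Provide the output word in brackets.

Terminals under Place in this geometry: [labial], [round], [coronal], [strident], [distributed], [anterior], [dorsal], [high], [back].
After delinking /g/'s Place and linking /n/'s, the affected terminals become [−labial], [+coronal], [−strident], [−distributed], [+anterior], [−dorsal]; [voice], [spread glottis], [constricted glottis], … (outside Place) are retained from /g/.
The resulting bundle matches /d/ in the inventory; substituting it for /g/ gives [udne].

[udne]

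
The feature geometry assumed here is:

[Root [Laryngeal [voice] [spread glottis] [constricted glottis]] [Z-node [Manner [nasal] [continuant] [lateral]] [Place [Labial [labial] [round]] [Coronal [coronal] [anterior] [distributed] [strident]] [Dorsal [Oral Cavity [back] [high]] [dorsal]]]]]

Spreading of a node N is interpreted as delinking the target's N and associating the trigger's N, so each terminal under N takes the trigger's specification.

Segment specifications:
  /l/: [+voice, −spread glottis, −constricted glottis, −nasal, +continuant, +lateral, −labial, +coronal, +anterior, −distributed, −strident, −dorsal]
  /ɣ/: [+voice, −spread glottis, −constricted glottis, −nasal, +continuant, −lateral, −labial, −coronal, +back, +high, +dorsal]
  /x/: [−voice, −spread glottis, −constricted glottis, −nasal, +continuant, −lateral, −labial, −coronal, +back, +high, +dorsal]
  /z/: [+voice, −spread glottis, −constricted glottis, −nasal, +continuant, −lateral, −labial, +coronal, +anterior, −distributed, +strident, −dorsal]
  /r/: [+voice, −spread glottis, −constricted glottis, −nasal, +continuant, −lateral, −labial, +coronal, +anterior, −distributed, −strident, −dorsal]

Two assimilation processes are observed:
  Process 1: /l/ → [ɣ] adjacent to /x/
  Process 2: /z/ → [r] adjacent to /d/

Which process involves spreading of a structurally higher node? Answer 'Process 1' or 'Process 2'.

In Process 1, [lateral], [coronal], [anterior], [distributed], [strident], [dorsal], [high], [back] change, so the minimal spreading node is Z-node at depth 1.
Process 2: the feature that changes is [strident]; the minimal node is [strident] (depth 4).
Z-node (depth 1) sits above [strident] (depth 4), making Process 1 the one with the higher spreading node.

Process 1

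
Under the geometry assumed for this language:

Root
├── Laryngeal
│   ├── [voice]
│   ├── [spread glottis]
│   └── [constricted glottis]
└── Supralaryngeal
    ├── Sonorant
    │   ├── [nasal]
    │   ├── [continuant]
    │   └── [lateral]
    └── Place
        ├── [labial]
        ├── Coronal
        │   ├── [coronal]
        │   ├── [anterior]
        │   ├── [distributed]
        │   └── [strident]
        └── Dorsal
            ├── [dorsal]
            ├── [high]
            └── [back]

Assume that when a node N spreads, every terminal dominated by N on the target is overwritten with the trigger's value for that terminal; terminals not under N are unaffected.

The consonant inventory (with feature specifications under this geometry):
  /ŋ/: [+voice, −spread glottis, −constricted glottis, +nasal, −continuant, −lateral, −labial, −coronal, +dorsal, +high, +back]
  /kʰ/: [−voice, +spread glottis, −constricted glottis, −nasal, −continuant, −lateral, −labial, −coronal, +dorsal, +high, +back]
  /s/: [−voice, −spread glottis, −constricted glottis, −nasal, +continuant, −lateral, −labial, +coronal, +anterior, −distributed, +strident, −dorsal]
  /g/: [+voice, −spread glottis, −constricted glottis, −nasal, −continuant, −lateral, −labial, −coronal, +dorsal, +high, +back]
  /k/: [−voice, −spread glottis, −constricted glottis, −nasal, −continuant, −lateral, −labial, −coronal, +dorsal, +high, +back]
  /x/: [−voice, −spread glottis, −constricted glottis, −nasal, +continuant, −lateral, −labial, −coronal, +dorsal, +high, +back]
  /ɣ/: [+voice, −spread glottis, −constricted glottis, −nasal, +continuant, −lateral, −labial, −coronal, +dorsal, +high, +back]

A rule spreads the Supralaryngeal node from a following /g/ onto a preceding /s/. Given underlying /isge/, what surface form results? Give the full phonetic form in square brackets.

Terminals under Supralaryngeal in this geometry: [nasal], [continuant], [lateral], [labial], [coronal], [anterior], [distributed], [strident], [dorsal], [high], [back].
After delinking /s/'s Supralaryngeal and linking /g/'s, the affected terminals become [−nasal], [−continuant], [−lateral], [−labial], [−coronal], [+dorsal], [+high], [+back]; [voice], [spread glottis], [constricted glottis] (outside Supralaryngeal) are retained from /s/.
Among the inventory, only /k/ has exactly this specification, giving the surface form [ikge].

[ikge]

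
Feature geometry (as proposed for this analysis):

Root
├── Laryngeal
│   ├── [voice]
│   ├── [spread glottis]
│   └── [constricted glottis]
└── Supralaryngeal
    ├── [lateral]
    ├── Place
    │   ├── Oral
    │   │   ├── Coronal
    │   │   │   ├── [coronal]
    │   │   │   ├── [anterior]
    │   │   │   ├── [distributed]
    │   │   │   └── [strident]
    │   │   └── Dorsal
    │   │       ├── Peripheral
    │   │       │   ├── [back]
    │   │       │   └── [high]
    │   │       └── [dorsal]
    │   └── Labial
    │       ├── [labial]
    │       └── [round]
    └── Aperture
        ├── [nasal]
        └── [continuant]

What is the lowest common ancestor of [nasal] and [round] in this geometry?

[nasal]: Root > Supralaryngeal > Aperture > [nasal].
[round]: Root > Supralaryngeal > Place > Labial > [round].
The listed terminals split across distinct daughters of Supralaryngeal, so Supralaryngeal itself is the smallest node containing them all.

Supralaryngeal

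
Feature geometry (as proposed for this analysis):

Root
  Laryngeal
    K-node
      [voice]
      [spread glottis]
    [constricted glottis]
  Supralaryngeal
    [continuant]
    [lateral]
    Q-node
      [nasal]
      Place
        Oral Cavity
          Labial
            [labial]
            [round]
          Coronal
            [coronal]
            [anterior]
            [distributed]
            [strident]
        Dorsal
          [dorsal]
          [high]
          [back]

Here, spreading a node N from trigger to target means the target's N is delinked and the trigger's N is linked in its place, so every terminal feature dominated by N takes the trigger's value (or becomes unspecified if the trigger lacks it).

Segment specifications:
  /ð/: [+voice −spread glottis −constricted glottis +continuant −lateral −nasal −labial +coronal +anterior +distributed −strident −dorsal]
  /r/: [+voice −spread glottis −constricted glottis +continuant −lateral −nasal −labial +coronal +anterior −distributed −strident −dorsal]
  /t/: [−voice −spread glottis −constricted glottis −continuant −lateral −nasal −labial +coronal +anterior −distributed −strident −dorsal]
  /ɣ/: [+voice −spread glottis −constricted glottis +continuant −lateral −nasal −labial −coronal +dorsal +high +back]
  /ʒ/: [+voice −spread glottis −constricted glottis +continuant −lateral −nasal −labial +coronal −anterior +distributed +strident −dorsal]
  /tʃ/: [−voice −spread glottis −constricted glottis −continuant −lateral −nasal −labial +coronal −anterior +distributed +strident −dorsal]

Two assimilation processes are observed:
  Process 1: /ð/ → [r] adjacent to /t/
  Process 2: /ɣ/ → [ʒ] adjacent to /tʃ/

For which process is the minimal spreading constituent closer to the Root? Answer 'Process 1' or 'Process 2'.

Process 1 alters [distributed]; the lowest dominating node is [distributed] (depth 6 from Root).
Process 2: the features that change are [coronal], [anterior], [distributed], [strident], [dorsal], [high], [back]; the minimal node is Place (depth 3).
Place (depth 3) sits above [distributed] (depth 6), making Process 2 the one with the higher spreading node.

Process 2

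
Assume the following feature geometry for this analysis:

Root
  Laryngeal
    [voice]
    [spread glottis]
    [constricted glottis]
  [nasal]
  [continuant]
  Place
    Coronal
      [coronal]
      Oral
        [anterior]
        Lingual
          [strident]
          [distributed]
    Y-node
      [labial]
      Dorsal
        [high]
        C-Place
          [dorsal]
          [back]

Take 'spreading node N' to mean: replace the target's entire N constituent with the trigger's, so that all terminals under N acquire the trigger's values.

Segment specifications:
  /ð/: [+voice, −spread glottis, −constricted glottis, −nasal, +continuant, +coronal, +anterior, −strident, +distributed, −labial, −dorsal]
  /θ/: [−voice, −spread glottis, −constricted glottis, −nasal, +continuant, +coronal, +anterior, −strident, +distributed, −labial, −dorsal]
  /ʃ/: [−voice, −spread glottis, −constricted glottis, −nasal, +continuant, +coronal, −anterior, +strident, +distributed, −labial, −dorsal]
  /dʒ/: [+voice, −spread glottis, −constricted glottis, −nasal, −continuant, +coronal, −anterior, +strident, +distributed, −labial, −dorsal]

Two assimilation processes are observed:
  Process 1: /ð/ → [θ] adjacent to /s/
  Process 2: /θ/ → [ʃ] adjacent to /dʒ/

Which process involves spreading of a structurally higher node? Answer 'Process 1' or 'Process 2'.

In Process 1, [voice] changes, so the minimal spreading node is [voice] at depth 2.
Process 2: the features that change are [anterior], [strident]; the minimal node is Oral (depth 3).
[voice] is closer to Root than Oral, so Process 1 spreads the higher node.

Process 1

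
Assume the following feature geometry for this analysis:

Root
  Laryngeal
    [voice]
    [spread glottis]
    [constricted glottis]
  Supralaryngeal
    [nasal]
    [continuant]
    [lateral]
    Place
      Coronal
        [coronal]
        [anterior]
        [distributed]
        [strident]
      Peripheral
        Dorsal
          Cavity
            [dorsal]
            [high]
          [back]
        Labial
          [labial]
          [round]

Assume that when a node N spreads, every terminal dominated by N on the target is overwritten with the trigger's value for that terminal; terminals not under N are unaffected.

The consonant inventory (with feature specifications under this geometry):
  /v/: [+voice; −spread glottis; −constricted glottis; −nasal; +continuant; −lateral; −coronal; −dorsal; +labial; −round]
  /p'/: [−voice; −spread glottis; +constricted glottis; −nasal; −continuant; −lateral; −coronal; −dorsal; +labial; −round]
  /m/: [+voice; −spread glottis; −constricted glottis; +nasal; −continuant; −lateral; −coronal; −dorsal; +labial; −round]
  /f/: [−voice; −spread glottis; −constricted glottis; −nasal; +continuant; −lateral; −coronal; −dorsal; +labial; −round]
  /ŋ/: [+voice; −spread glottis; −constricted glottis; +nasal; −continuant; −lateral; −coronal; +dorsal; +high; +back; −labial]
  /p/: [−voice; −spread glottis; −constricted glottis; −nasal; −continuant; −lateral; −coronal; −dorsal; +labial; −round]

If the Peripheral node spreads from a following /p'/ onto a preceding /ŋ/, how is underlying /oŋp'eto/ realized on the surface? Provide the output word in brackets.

Terminals under Peripheral in this geometry: [dorsal], [high], [back], [labial], [round].
After delinking /ŋ/'s Peripheral and linking /p'/'s, the affected terminals become [−dorsal], [+labial], [−round]; [voice], [spread glottis], [constricted glottis], … (outside Peripheral) are retained from /ŋ/.
The resulting bundle matches /m/ in the inventory; substituting it for /ŋ/ gives [omp'eto].

[omp'eto]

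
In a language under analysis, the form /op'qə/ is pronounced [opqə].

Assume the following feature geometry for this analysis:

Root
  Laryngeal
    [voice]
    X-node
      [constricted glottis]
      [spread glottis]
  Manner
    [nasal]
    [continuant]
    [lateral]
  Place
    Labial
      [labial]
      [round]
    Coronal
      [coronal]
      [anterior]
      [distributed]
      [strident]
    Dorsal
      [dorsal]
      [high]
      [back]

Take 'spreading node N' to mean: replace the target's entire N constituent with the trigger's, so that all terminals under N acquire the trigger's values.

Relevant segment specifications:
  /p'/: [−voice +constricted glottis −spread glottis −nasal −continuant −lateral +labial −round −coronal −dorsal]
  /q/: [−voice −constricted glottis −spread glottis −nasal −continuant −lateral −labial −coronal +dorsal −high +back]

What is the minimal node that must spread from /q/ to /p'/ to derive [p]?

[constricted glottis]

Comparing /p'/ with its surface form [p], the only feature that changes is [constricted glottis].
With a single altered terminal, the smallest constituent that could spread is that terminal — [constricted glottis].
[dorsal], [labial] stay as in /p'/ although /q/ differs there, so no node dominating them spread; among the remaining candidates [constricted glottis] is the lowest that derives the output.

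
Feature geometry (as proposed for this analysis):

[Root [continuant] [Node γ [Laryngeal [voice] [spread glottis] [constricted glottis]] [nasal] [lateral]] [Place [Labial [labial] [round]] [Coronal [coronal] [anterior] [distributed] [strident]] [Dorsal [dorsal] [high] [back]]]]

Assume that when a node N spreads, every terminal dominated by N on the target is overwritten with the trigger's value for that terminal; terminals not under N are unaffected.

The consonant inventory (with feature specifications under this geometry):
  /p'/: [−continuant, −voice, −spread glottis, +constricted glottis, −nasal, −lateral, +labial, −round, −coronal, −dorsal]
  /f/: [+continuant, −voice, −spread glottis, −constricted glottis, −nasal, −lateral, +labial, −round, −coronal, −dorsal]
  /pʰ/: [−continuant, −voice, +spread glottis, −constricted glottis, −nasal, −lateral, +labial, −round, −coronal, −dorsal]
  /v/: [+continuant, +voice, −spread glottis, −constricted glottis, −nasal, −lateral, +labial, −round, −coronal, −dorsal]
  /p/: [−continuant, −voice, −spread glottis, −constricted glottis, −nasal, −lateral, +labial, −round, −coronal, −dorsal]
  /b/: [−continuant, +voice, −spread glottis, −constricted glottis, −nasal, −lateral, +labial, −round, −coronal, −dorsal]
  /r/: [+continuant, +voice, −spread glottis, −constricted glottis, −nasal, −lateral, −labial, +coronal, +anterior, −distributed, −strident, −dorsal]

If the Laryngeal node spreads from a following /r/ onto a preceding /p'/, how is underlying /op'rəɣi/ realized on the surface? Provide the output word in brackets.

[obrəɣi]

Laryngeal immediately or transitively dominates [voice], [spread glottis], [constricted glottis].
Spreading Laryngeal from /r/ onto /p'/ replaces those values with /r/'s: [+voice], [−spread glottis], [−constricted glottis]. Features outside Laryngeal ([continuant], [nasal], [lateral], …) stay as in /p'/.
This feature bundle is that of [b], so /op'rəɣi/ surfaces as [obrəɣi].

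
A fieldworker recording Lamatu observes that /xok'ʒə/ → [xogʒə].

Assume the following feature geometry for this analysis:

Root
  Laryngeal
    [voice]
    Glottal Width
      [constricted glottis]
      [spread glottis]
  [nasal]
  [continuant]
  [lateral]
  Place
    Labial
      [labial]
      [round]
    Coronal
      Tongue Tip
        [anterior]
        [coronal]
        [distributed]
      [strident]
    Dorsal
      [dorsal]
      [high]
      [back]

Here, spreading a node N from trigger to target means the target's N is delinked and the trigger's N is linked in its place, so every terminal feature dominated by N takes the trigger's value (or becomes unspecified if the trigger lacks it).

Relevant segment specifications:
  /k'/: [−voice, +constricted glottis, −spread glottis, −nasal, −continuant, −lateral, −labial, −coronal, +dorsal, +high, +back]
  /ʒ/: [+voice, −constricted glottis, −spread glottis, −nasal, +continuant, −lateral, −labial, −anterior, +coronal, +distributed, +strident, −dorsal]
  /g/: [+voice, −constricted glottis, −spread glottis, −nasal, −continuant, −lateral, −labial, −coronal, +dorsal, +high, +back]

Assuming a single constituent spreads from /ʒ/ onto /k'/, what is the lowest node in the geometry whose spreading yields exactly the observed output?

Feature comparison: [voice], [constricted glottis] differ between /k'/ and [g]; the remaining terminals match.
These terminals are all dominated by Laryngeal, and no proper subconstituent of Laryngeal covers them all; Laryngeal is their lowest common ancestor.
If Laryngeal spreads, every terminal under it takes /ʒ/'s value, producing [g] as observed.
Had Root spread, [dorsal], [continuant] would have taken /ʒ/'s values; they stay as in /k'/, confirming the spreading constituent is exactly Laryngeal.

Laryngeal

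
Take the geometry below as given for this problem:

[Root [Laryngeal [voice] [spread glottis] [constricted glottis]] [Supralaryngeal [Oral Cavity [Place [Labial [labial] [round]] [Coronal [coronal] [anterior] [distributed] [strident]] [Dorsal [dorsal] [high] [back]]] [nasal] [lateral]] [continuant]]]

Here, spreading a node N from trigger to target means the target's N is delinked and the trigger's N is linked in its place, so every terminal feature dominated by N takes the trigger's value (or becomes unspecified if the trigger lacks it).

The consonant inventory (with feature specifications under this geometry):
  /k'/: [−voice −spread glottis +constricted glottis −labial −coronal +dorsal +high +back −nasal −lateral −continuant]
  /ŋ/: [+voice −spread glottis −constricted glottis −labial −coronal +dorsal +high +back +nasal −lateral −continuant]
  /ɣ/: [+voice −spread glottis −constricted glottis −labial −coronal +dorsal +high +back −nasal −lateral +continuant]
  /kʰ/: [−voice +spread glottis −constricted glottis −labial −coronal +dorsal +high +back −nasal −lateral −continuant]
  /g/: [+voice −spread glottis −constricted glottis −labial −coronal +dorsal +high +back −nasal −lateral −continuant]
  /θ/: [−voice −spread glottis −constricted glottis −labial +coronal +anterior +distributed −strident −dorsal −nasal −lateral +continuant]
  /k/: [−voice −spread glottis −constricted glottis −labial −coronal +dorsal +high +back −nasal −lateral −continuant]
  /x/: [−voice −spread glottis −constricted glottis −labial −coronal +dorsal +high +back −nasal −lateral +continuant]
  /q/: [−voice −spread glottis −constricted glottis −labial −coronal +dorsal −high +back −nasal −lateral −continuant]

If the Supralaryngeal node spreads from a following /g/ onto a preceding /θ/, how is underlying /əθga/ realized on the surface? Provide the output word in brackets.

[əkga]

Terminals under Supralaryngeal in this geometry: [labial], [round], [coronal], [anterior], [distributed], [strident], [dorsal], [high], [back], [nasal], [lateral], [continuant].
After delinking /θ/'s Supralaryngeal and linking /g/'s, the affected terminals become [−labial], [−coronal], [+dorsal], [+high], [+back], [−nasal], [−lateral], [−continuant]; [voice], [spread glottis], [constricted glottis] (outside Supralaryngeal) are retained from /θ/.
This feature bundle is that of [k], so /əθga/ surfaces as [əkga].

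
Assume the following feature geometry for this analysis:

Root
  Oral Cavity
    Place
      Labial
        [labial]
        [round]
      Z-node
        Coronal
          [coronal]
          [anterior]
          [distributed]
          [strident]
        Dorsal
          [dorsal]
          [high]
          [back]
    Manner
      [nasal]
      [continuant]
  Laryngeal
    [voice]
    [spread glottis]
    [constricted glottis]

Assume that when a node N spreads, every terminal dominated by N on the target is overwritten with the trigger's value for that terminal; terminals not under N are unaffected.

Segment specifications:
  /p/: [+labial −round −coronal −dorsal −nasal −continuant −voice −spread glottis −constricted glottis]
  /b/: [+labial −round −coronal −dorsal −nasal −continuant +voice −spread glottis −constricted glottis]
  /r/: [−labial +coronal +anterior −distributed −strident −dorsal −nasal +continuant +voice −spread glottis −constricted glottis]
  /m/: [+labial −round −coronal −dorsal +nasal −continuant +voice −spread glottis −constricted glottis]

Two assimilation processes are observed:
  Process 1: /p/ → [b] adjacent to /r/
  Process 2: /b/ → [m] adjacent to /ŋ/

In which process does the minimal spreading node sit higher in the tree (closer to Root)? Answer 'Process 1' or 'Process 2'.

Process 1: the feature that changes is [voice]; the minimal node is [voice] (depth 2).
In Process 2, [nasal] changes, so the minimal spreading node is [nasal] at depth 3.
[voice] is closer to Root than [nasal], so Process 1 spreads the higher node.

Process 1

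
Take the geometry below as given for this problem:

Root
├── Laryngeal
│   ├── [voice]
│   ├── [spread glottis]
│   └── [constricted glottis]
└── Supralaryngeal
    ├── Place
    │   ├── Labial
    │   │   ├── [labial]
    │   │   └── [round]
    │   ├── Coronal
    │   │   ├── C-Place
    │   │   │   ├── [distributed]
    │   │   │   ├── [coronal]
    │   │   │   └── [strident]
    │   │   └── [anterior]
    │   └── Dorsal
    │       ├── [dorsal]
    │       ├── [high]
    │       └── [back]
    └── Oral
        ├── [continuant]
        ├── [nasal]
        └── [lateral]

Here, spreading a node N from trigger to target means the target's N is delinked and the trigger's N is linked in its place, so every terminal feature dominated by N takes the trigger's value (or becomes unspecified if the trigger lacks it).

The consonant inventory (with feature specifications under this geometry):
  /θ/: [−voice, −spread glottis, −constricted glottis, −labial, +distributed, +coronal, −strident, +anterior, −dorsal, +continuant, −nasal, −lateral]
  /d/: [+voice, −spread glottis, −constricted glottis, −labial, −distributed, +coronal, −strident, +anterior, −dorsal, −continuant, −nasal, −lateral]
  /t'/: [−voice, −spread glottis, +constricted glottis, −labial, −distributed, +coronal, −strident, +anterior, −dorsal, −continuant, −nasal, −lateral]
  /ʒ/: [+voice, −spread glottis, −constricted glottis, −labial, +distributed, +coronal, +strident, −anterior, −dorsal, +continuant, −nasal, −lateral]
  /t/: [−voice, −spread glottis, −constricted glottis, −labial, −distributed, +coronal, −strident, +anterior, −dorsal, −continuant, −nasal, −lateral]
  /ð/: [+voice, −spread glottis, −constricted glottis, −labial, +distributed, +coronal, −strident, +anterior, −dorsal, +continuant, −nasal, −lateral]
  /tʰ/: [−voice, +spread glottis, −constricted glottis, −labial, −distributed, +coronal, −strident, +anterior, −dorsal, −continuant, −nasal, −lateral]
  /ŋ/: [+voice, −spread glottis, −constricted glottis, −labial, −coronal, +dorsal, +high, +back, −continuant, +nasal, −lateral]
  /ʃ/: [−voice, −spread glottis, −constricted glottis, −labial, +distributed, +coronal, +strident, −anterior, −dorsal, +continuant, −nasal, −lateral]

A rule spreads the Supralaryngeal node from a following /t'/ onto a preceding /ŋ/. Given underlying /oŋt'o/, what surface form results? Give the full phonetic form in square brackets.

Terminals under Supralaryngeal in this geometry: [labial], [round], [distributed], [coronal], [strident], [anterior], [dorsal], [high], [back], [continuant], [nasal], [lateral].
The target acquires /t'/'s values for everything under Supralaryngeal — [−labial], [−distributed], [+coronal], [−strident], [+anterior], [−dorsal], [−continuant], [−nasal], [−lateral] — while keeping its own [voice], [spread glottis], [constricted glottis].
Among the inventory, only /d/ has exactly this specification, giving the surface form [odt'o].

[odt'o]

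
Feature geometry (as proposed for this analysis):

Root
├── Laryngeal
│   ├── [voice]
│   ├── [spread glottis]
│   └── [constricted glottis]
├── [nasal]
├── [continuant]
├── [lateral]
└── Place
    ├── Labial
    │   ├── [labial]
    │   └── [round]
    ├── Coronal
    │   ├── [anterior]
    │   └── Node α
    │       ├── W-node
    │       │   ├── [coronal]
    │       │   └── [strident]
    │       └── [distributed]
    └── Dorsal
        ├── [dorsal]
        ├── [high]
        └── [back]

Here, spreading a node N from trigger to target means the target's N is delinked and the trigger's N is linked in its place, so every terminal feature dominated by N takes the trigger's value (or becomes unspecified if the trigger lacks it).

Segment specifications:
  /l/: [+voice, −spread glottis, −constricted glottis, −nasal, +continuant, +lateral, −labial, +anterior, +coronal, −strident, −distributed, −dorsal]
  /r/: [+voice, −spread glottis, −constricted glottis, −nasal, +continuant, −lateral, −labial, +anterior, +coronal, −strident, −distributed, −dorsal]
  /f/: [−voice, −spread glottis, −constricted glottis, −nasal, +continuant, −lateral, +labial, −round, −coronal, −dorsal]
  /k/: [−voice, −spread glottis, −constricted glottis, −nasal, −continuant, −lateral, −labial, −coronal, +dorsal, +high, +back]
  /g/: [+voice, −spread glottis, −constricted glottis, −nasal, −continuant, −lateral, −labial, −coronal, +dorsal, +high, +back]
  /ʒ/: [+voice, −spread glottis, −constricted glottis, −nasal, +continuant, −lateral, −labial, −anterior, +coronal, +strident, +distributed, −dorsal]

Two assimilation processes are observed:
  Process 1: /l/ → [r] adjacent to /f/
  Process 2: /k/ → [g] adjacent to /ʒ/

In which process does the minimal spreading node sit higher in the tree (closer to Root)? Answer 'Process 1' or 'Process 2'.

Process 1: the feature that changes is [lateral]; the minimal node is [lateral] (depth 1).
In Process 2, [voice] changes, so the minimal spreading node is [voice] at depth 2.
[lateral] is closer to Root than [voice], so Process 1 spreads the higher node.

Process 1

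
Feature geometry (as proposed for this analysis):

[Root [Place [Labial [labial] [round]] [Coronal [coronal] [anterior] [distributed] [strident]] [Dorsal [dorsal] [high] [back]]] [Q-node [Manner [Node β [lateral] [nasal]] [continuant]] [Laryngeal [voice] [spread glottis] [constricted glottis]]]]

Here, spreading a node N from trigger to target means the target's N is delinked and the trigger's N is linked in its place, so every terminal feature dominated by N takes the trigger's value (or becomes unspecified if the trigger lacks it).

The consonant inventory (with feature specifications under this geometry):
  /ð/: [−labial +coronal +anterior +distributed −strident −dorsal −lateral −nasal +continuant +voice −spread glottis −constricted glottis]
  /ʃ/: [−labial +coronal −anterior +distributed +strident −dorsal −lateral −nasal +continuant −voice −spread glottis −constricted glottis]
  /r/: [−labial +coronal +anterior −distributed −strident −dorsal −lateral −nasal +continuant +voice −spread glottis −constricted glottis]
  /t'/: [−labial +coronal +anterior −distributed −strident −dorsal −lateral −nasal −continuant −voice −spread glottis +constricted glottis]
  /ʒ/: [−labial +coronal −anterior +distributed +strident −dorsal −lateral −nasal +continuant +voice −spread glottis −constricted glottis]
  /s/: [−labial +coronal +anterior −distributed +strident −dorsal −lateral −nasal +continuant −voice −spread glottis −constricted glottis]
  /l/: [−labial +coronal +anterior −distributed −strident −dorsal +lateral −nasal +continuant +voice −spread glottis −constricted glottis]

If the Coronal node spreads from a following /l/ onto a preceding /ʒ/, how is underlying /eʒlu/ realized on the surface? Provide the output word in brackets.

The Coronal node dominates the terminals [coronal], [anterior], [distributed], [strident].
The target acquires /l/'s values for everything under Coronal — [+coronal], [+anterior], [−distributed], [−strident] — while keeping its own [labial], [dorsal], [lateral], ….
This feature bundle is that of [r], so /eʒlu/ surfaces as [erlu].

[erlu]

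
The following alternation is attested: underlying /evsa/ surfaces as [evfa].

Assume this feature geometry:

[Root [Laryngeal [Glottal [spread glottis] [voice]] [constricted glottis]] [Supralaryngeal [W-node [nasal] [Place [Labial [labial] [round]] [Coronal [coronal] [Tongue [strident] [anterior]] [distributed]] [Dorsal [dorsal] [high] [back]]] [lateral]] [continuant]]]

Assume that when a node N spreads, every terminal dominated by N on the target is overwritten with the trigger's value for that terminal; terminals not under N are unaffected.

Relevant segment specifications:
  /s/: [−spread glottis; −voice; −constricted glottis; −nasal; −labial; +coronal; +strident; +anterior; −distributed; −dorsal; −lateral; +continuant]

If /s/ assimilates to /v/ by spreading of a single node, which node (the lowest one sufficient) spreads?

Place

The alternation /s/ → [f] changes [labial], [round], [coronal], [anterior], [distributed], [strident] and nothing else.
These terminals are all dominated by Place, and no proper subconstituent of Place covers them all; Place is their lowest common ancestor.
Spreading Place from /v/ overwrites each of those terminals with /v/'s values, yielding exactly [f].
[voice], a feature on which the two segments disagree outside Place, is unchanged — nothing dominating it spread, and Place is the minimal sufficient constituent.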